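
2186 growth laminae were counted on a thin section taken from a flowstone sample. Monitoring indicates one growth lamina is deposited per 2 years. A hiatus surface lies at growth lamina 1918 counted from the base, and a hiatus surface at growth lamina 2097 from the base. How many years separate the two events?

2097 − 1918 = 179 growth laminae lie between the two events.
179 growth laminae at 2 years each span 179 × 2 = 358 years.

358 years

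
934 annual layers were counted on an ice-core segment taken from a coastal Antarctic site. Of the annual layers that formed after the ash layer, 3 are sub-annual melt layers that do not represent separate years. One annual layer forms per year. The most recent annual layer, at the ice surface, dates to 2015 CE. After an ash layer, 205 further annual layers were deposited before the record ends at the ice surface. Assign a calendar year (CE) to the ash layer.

1813 CE

205 annual layers post-date the ash layer.
Excluding 3 false annual layers: 205 − 3 = 202.
Counting back 202 years from 2015 CE places the ash layer in 2015 − 202 = 1813 CE.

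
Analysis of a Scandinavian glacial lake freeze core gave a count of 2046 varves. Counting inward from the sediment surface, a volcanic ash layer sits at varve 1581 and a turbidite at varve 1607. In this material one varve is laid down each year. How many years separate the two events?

1607 − 1581 = 26 varves lie between the two events.
That is 26 years at one varve per year.

26 years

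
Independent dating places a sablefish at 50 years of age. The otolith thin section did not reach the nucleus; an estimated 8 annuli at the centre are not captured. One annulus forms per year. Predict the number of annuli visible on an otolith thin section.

42 annuli

One annulus per year gives 50 annuli over 50 years.
Less the 8 uncaptured annuli: 50 − 8 = 42.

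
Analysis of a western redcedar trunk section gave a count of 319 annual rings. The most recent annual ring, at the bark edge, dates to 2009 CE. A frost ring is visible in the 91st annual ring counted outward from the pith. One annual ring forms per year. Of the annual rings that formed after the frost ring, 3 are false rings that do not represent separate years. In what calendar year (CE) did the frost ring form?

1784 CE

The frost ring sits at annual ring 91 from the pith, so 319 − 91 = 228 annual rings formed after it.
Removing the 3 false annual rings leaves 228 − 3 = 225 true annual rings beyond the frost ring.
Counting back 225 years from 2009 CE places the frost ring in 2009 − 225 = 1784 CE.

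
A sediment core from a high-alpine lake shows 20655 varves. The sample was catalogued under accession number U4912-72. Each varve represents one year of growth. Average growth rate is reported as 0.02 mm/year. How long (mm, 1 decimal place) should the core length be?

The record spans 20655 years at 0.02 mm per year.
Predicted length = 0.02 mm/year × 20655 years = 413.1 mm.

413.1 mm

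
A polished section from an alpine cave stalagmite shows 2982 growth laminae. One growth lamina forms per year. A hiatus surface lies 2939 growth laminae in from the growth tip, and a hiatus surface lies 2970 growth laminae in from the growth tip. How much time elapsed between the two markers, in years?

31 years

The two markers are separated by 2970 − 2939 = 31 growth laminae.
At one growth lamina per year, 31 years elapsed between them.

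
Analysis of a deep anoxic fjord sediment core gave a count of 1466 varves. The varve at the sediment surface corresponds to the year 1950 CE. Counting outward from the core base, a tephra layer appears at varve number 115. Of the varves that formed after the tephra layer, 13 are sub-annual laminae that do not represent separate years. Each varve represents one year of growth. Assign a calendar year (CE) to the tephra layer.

612 CE

Between varve 115 and the sediment surface there are 1466 − 115 = 1351 varves.
1351 − 13 false = 1338 true varves after the tephra layer.
The varve at the sediment surface is 1950 CE, so the tephra layer dates to 1950 − 1338 = 612 CE.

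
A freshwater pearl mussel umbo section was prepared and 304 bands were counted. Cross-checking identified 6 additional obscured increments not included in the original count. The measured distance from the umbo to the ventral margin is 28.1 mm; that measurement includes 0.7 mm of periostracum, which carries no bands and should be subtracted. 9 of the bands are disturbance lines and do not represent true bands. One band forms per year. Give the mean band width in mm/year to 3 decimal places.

Correcting the raw count gives 304 − 9 + 6 = 301 true bands.
Removing the 0.7 mm offcut leaves 28.1 − 0.7 = 27.4 mm.
27.4 mm over 301 years gives 27.4 / 301 ≈ 0.091 mm/year.

0.091 mm/year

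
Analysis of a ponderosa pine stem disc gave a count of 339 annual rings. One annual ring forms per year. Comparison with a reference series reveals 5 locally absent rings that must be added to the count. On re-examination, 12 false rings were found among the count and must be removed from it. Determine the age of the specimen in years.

332 years

True annual ring count = 339 − 12 + 5 = 332.
One annual ring per year makes the duration 332 years.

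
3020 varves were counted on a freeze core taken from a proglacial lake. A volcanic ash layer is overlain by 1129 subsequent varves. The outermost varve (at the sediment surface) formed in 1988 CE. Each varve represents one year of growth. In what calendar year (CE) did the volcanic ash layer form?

There are 1129 varves younger than the volcanic ash layer.
Counting back 1129 years from 1988 CE places the volcanic ash layer in 1988 − 1129 = 859 CE.

859 CE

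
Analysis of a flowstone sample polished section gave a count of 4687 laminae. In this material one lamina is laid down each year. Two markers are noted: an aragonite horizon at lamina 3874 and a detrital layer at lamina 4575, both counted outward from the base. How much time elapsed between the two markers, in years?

The two markers are separated by 4575 − 3874 = 701 laminae.
At one lamina per year, 701 years elapsed between them.

701 years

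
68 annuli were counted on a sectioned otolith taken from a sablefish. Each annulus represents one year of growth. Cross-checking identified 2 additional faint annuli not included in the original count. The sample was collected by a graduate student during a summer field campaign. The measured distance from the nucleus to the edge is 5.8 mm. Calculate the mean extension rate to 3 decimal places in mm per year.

0.083 mm per year

Adjusted count: 68 + 2 = 70 annuli.
5.8 mm over 70 years gives 5.8 / 70 ≈ 0.083 mm per year.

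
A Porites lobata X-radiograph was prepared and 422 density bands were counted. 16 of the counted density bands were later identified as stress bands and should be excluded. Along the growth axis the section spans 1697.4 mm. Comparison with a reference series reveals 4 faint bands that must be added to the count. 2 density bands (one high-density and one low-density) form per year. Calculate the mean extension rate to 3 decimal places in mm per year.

Correcting the raw count gives 422 − 16 + 4 = 410 true density bands.
With 2 density bands per year, 410 / 2 = 205 years.
Extension rate ≈ 1697.4 / 205 = 8.280 mm per year.

8.280 mm per year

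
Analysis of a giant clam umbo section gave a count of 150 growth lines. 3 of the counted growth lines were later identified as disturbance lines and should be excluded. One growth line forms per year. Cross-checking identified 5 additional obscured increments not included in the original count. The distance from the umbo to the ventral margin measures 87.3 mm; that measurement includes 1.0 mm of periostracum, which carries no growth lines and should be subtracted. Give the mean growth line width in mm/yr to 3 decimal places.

0.568 mm/yr

Correcting the raw count gives 150 − 3 + 5 = 152 true growth lines.
The growth record spans 87.3 − 1.0 = 86.3 mm.
Extension rate ≈ 86.3 / 152 = 0.568 mm/yr.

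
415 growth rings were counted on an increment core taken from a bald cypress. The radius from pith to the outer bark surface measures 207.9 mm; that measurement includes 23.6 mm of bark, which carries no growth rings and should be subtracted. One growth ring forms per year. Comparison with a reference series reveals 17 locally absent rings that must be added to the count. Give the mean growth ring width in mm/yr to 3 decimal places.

Adjusted count: 415 + 17 = 432 growth rings.
Removing the 23.6 mm offcut leaves 207.9 − 23.6 = 184.3 mm.
Mean rate = 184.3 mm / 432 years ≈ 0.427 mm/yr.

0.427 mm/yr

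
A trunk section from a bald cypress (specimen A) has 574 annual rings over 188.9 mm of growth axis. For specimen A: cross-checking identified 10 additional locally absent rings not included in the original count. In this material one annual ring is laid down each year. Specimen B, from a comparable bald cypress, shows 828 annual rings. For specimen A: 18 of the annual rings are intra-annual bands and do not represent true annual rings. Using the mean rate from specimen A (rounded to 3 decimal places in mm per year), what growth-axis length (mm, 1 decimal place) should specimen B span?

Specimen A: after corrections the count is 574 − 18 + 10 = 566 annual rings.
A: 188.9 mm over 566 years gives 188.9 / 566 ≈ 0.334 mm/year.
Length of B = 0.334 × 828 = 276.6 mm.

276.6 mm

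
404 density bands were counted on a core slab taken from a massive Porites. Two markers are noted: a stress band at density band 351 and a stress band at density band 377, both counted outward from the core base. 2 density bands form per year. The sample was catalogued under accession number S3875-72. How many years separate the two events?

The two markers are separated by 377 − 351 = 26 density bands.
Dividing by 2 density bands per year: 26 / 2 = 13 years.

13 years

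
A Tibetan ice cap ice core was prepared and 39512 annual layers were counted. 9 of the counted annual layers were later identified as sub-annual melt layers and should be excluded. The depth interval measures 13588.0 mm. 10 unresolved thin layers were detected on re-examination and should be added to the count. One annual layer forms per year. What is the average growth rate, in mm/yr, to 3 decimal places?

0.344 mm/yr

After corrections the count is 39512 − 9 + 10 = 39513 annual layers.
Extension rate ≈ 13588.0 / 39513 = 0.344 mm/yr.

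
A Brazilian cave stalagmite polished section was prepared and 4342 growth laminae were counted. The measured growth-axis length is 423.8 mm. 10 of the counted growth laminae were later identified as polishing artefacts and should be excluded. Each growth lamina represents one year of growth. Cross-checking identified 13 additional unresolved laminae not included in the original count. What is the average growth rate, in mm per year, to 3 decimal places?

After corrections the count is 4342 − 10 + 13 = 4345 growth laminae.
Extension rate ≈ 423.8 / 4345 = 0.098 mm per year.

0.098 mm per year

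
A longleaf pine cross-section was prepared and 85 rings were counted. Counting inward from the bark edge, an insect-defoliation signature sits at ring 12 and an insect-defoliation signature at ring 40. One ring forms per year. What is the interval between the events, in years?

28 years

The two markers are separated by 40 − 12 = 28 rings.
At one ring per year, 28 years elapsed between them.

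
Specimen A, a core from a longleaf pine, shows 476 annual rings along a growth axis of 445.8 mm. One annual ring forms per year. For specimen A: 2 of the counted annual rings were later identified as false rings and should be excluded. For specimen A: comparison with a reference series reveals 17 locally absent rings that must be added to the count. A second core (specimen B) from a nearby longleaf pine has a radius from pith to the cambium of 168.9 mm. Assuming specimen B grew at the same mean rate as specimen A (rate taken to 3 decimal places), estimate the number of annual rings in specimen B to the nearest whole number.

186 annual rings

Specimen A: true annual ring count = 476 − 2 + 17 = 491.
A: 445.8 mm over 491 years gives 445.8 / 491 ≈ 0.908 mm/yr.
B spans 168.9 / 0.908 = 186.01 years ≈ 186 annual rings.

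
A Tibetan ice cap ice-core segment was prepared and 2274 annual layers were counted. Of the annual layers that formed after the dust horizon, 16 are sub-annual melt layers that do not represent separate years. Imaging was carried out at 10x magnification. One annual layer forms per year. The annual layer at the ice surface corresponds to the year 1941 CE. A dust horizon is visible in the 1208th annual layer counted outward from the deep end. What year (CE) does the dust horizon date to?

891 CE

The dust horizon sits at annual layer 1208 from the deep end, so 2274 − 1208 = 1066 annual layers formed after it.
Removing the 16 false annual layers leaves 1066 − 16 = 1050 true annual layers beyond the dust horizon.
The annual layer at the ice surface is 1941 CE, so the dust horizon dates to 1941 − 1050 = 891 CE.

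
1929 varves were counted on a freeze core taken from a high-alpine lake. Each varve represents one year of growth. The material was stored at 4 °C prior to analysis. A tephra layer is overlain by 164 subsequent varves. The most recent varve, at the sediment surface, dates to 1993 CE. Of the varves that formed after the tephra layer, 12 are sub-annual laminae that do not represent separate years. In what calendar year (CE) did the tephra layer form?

There are 164 varves younger than the tephra layer.
Removing the 12 false varves leaves 164 − 12 = 152 true varves beyond the tephra layer.
The varve at the sediment surface is 1993 CE, so the tephra layer dates to 1993 − 152 = 1841 CE.

1841 CE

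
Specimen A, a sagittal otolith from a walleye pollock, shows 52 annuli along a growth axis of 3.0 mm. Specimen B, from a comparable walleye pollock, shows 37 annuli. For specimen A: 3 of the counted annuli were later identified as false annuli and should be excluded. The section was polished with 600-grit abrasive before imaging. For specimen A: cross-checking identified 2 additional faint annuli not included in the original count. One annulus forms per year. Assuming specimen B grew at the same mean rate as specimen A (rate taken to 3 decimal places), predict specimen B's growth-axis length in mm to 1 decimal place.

Specimen A: adjusted count: 52 − 3 + 2 = 51 annuli.
A: 3.0 mm over 51 years gives 3.0 / 51 ≈ 0.059 mm/year.
B's length ≈ 0.059 × 37 = 2.2 mm.

2.2 mm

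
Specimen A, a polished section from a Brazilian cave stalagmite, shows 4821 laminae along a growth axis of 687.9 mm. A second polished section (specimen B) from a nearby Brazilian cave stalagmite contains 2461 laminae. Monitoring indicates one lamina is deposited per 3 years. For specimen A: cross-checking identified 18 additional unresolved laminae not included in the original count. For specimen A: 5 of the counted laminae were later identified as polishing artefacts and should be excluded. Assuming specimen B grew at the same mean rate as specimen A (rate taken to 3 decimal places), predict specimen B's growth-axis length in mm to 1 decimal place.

Specimen A: true lamina count = 4821 − 5 + 18 = 4834.
Specimen A: 4834 laminae at 3 years each span 4834 × 3 = 14502 years.
A: 687.9 mm over 14502 years gives 687.9 / 14502 ≈ 0.047 mm/yr.
Specimen B: at 3 years per lamina, 2461 × 3 = 7383 years. For B, 0.047 mm/year × 7383 years = 347.0 mm.

347.0 mm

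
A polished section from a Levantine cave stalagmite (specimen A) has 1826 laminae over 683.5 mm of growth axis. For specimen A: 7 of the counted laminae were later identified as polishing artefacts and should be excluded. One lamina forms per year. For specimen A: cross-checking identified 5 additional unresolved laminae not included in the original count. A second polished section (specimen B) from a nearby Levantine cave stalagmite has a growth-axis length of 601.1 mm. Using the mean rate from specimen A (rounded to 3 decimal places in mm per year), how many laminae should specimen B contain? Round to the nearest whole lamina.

Specimen A: correcting the raw count gives 1826 − 7 + 5 = 1824 true laminae.
A: Mean rate = 683.5 mm / 1824 years ≈ 0.375 mm per year.
For B, 601.1 / 0.375 = 1602.93 years ≈ 1603 laminae.

1603 laminae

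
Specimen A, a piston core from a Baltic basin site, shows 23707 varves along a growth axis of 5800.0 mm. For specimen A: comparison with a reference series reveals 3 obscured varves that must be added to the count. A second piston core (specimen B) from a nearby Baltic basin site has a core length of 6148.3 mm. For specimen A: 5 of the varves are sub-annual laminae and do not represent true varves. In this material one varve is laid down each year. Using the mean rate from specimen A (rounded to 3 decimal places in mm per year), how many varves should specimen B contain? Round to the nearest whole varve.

25095 varves

Specimen A: correcting the raw count gives 23707 − 5 + 3 = 23705 true varves.
A: Extension rate ≈ 5800.0 / 23705 = 0.245 mm/yr.
For B, 6148.3 / 0.245 = 25095.10 years ≈ 25095 varves.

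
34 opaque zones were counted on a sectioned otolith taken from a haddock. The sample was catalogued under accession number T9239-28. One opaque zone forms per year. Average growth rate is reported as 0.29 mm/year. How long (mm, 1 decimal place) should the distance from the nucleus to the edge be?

34 years of growth are recorded.
Predicted length = 0.29 mm/year × 34 years = 9.9 mm.

9.9 mm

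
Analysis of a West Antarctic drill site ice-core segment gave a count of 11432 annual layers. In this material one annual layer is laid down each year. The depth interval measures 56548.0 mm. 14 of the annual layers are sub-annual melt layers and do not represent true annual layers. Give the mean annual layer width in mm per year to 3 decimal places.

4.953 mm per year

After corrections the count is 11432 − 14 = 11418 annual layers.
56548.0 mm over 11418 years gives 56548.0 / 11418 ≈ 4.953 mm per year.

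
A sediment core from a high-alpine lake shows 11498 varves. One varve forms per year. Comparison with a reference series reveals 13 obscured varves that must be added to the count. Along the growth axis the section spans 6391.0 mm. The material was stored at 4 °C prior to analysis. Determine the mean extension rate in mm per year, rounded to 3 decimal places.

0.555 mm per year

True varve count = 11498 + 13 = 11511.
Mean rate = 6391.0 mm / 11511 years ≈ 0.555 mm per year.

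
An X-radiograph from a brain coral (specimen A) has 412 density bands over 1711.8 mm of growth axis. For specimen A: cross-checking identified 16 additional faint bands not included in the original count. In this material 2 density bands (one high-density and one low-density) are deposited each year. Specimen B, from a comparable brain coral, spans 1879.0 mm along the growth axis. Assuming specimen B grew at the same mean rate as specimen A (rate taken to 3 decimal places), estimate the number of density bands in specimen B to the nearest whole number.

Specimen A: after corrections the count is 412 + 16 = 428 density bands.
Specimen A: with 2 density bands per year, 428 / 2 = 214 years.
A: 1711.8 mm over 214 years gives 1711.8 / 214 ≈ 7.999 mm/year.
For B, 1879.0 / 7.999 = 234.90 years; at 2 density bands per year that is 234.90 × 2 ≈ 470 density bands.

470 density bands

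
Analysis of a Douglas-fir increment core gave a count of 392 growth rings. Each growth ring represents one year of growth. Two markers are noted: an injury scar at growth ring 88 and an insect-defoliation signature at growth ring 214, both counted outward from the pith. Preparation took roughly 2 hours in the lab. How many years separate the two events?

126 years

The two markers are separated by 214 − 88 = 126 growth rings.
That is 126 years at one growth ring per year.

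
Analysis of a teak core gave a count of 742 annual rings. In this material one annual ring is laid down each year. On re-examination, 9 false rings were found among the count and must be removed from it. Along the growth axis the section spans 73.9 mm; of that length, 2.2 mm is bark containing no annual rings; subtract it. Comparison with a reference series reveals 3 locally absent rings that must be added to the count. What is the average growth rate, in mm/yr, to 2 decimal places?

0.10 mm/yr

True annual ring count = 742 − 9 + 3 = 736.
The growth record spans 73.9 − 2.2 = 71.7 mm.
Extension rate ≈ 71.7 / 736 = 0.10 mm/yr.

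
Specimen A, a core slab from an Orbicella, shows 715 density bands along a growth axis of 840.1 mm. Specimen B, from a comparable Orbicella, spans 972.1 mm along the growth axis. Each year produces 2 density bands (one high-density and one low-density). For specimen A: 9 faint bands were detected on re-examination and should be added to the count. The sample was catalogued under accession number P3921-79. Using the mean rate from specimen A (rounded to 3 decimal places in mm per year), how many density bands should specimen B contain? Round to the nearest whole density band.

Specimen A: true density band count = 715 + 9 = 724.
Specimen A: 724 density bands at 2 per year is 724 / 2 = 362 years.
A: 840.1 mm over 362 years gives 840.1 / 362 ≈ 2.321 mm/yr.
For B, 972.1 / 2.321 = 418.83 years; at 2 density bands per year that is 418.83 × 2 ≈ 838 density bands.

838 density bands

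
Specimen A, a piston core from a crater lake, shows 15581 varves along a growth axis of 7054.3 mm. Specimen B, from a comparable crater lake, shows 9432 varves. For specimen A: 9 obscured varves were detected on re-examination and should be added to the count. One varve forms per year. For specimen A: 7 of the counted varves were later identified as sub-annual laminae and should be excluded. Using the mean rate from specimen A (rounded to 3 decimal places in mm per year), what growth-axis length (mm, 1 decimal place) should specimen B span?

4272.7 mm

Specimen A: adjusted count: 15581 − 7 + 9 = 15583 varves.
A: Extension rate ≈ 7054.3 / 15583 = 0.453 mm/yr.
For B, 0.453 mm/year × 9432 years = 4272.7 mm.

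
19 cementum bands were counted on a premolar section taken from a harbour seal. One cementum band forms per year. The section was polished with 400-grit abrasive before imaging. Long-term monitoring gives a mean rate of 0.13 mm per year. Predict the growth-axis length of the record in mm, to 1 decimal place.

2.5 mm

19 years of growth are recorded.
19 years at 0.13 mm/year gives 0.13 × 19 = 2.5 mm.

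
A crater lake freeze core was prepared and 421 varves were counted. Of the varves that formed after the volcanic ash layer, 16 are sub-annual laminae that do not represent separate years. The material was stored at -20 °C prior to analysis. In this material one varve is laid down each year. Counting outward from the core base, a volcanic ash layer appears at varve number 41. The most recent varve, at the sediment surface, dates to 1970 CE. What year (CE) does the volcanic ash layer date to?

421 − 41 = 380 varves lie beyond the volcanic ash layer toward the sediment surface.
Removing the 16 false varves leaves 380 − 16 = 364 true varves beyond the volcanic ash layer.
Counting back 364 years from 1970 CE places the volcanic ash layer in 1970 − 364 = 1606 CE.

1606 CE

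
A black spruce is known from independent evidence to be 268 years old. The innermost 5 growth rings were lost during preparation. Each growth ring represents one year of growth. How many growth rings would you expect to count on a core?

Expected growth rings over 268 years: 268.
Subtracting the 5 growth rings not captured gives 268 − 5 = 263 growth rings in the record.

263 growth rings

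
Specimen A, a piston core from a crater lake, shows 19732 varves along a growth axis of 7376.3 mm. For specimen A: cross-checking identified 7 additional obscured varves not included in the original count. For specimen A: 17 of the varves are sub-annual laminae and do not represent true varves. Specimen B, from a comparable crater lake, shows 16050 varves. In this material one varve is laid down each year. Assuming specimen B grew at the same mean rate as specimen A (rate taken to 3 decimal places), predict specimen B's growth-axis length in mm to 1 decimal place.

Specimen A: adjusted count: 19732 − 17 + 7 = 19722 varves.
A: Extension rate ≈ 7376.3 / 19722 = 0.374 mm/yr.
For B, 0.374 mm/year × 16050 years = 6002.7 mm.

6002.7 mm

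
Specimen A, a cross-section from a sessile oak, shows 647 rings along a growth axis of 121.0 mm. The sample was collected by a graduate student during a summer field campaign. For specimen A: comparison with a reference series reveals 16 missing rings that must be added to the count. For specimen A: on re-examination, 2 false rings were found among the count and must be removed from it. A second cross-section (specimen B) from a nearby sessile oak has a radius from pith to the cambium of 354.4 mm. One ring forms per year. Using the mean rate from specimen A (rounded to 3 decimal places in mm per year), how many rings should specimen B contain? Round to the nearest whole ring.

Specimen A: adjusted count: 647 − 2 + 16 = 661 rings.
A: Mean rate = 121.0 mm / 661 years ≈ 0.183 mm/year.
Specimen B: 354.4 mm / 0.183 mm per year = 1936.61 years ≈ 1937 rings.

1937 rings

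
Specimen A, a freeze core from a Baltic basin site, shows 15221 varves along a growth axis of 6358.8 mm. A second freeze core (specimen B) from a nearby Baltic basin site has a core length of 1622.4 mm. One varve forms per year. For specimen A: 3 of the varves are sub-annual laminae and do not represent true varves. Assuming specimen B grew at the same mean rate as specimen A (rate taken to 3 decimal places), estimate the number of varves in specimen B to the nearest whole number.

Specimen A: true varve count = 15221 − 3 = 15218.
A: Mean rate = 6358.8 mm / 15218 years ≈ 0.418 mm/year.
B spans 1622.4 / 0.418 = 3881.34 years ≈ 3881 varves.

3881 varves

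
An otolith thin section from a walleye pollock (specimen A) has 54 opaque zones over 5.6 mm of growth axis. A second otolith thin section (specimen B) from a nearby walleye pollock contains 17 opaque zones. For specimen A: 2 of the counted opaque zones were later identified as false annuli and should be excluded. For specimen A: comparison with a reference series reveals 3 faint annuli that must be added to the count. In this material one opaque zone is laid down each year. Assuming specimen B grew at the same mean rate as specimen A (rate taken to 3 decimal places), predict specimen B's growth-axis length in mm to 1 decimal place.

Specimen A: after corrections the count is 54 − 2 + 3 = 55 opaque zones.
A: 5.6 mm over 55 years gives 5.6 / 55 ≈ 0.102 mm/yr.
B's length ≈ 0.102 × 17 = 1.7 mm.

1.7 mm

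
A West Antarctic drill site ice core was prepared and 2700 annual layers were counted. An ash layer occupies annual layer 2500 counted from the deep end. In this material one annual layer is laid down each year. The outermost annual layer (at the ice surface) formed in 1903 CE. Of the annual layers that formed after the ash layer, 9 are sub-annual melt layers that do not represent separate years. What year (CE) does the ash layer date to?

The ash layer sits at annual layer 2500 from the deep end, so 2700 − 2500 = 200 annual layers formed after it.
Removing the 9 false annual layers leaves 200 − 9 = 191 true annual layers beyond the ash layer.
The annual layer at the ice surface is 1903 CE, so the ash layer dates to 1903 − 191 = 1712 CE.

1712 CE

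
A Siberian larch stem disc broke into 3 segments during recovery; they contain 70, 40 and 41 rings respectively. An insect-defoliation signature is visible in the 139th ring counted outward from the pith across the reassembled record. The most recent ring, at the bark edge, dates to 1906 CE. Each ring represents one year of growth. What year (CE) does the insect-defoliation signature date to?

Total rings = 70 + 40 + 41 = 151.
The insect-defoliation signature sits at ring 139 from the pith, so 151 − 139 = 12 rings formed after it.
1906 − 12 = 1894 CE.

1894 CE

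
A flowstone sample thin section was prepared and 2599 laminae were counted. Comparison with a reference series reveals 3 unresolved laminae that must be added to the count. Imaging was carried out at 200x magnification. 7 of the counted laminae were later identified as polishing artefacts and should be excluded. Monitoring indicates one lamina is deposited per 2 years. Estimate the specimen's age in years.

True lamina count = 2599 − 7 + 3 = 2595.
At 2 years per lamina, 2595 × 2 = 5190 years.

5190 years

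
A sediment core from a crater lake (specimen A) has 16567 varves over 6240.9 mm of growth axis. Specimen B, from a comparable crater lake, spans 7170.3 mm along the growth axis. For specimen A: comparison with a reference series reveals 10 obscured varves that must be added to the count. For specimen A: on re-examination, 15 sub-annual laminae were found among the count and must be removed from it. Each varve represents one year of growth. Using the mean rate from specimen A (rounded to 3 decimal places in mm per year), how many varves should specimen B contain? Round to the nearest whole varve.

19019 varves

Specimen A: true varve count = 16567 − 15 + 10 = 16562.
A: 6240.9 mm over 16562 years gives 6240.9 / 16562 ≈ 0.377 mm/year.
For B, 7170.3 / 0.377 = 19019.36 years ≈ 19019 varves.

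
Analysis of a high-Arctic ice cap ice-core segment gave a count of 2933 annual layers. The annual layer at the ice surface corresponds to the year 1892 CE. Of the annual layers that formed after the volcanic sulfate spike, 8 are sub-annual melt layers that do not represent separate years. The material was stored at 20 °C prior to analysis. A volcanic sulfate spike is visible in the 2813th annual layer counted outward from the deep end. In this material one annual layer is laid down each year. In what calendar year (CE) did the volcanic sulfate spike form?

1780 CE

2933 − 2813 = 120 annual layers lie beyond the volcanic sulfate spike toward the ice surface.
Removing the 8 false annual layers leaves 120 − 8 = 112 true annual layers beyond the volcanic sulfate spike.
1892 − 112 = 1780 CE.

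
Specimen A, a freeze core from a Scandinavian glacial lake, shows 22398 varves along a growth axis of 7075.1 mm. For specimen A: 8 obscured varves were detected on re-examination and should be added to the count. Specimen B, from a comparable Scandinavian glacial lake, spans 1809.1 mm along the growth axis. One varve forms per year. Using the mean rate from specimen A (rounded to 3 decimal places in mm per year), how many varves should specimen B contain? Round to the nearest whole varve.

Specimen A: after corrections the count is 22398 + 8 = 22406 varves.
A: 7075.1 mm over 22406 years gives 7075.1 / 22406 ≈ 0.316 mm per year.
For B, 1809.1 / 0.316 = 5725.00 years ≈ 5725 varves.

5725 varves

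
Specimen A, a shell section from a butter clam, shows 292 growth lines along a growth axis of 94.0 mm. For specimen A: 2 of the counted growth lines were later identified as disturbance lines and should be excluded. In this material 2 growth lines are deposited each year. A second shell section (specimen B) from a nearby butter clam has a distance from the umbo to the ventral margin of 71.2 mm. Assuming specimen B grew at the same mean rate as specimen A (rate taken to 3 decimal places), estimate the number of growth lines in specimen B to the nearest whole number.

Specimen A: true growth line count = 292 − 2 = 290.
Specimen A: dividing by 2 growth lines per year: 290 / 2 = 145 years.
A: Extension rate ≈ 94.0 / 145 = 0.648 mm/yr.
B spans 71.2 / 0.648 = 109.88 years; at 2 growth lines per year that is 109.88 × 2 ≈ 220 growth lines.

220 growth lines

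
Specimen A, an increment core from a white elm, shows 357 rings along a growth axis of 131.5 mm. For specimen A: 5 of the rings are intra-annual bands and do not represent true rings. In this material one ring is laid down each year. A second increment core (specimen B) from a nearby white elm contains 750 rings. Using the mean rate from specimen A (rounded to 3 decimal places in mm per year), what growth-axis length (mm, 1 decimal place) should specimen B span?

Specimen A: true ring count = 357 − 5 = 352.
A: Mean rate = 131.5 mm / 352 years ≈ 0.374 mm/yr.
Length of B = 0.374 × 750 = 280.5 mm.

280.5 mm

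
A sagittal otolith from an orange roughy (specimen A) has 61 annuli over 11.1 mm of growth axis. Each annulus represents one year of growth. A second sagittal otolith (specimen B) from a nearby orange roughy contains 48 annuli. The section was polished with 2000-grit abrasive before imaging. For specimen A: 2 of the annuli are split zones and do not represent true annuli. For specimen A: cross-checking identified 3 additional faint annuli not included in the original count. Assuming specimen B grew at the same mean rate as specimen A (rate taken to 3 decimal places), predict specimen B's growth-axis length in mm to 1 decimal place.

8.6 mm

Specimen A: after corrections the count is 61 − 2 + 3 = 62 annuli.
A: Extension rate ≈ 11.1 / 62 = 0.179 mm/year.
For B, 0.179 mm/year × 48 years = 8.6 mm.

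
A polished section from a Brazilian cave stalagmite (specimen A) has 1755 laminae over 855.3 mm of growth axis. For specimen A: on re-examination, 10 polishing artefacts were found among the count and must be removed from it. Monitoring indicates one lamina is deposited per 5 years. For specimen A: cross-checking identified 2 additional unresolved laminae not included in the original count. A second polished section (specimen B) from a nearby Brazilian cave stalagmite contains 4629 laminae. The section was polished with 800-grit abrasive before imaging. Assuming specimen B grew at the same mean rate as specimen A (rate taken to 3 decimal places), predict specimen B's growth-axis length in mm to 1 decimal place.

2268.2 mm

Specimen A: after corrections the count is 1755 − 10 + 2 = 1747 laminae.
Specimen A: at 5 years per lamina, 1747 × 5 = 8735 years.
A: Extension rate ≈ 855.3 / 8735 = 0.098 mm/year.
Specimen B: at 5 years per lamina, 4629 × 5 = 23145 years. Length of B = 0.098 × 23145 = 2268.2 mm.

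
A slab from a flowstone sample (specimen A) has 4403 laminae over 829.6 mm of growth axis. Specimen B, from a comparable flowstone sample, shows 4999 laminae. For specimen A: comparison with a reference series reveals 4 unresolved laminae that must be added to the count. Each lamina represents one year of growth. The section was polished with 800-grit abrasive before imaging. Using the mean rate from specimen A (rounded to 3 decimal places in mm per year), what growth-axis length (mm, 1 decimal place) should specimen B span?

Specimen A: adjusted count: 4403 + 4 = 4407 laminae.
A: Mean rate = 829.6 mm / 4407 years ≈ 0.188 mm/year.
Length of B = 0.188 × 4999 = 939.8 mm.

939.8 mm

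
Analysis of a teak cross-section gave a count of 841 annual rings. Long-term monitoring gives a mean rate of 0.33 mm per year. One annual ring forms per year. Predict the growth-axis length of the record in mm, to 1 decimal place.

841 years of growth are recorded.
Predicted length = 0.33 mm/year × 841 years = 277.5 mm.

277.5 mm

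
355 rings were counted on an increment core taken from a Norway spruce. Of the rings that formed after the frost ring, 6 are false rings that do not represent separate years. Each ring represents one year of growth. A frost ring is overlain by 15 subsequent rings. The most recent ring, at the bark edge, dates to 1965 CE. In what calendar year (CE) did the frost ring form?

1956 CE

There are 15 rings younger than the frost ring.
Removing the 6 false rings leaves 15 − 6 = 9 true rings beyond the frost ring.
1965 − 9 = 1956 CE.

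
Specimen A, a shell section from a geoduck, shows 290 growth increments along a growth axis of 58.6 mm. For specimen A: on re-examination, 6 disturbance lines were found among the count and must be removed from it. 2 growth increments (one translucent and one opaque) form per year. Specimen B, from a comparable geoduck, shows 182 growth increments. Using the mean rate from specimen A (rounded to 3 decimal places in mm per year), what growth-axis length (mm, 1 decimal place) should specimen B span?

37.6 mm

Specimen A: adjusted count: 290 − 6 = 284 growth increments.
Specimen A: dividing by 2 growth increments per year: 284 / 2 = 142 years.
A: Extension rate ≈ 58.6 / 142 = 0.413 mm/yr.
Specimen B: 182 growth increments at 2 per year is 182 / 2 = 91 years. B's length ≈ 0.413 × 91 = 37.6 mm.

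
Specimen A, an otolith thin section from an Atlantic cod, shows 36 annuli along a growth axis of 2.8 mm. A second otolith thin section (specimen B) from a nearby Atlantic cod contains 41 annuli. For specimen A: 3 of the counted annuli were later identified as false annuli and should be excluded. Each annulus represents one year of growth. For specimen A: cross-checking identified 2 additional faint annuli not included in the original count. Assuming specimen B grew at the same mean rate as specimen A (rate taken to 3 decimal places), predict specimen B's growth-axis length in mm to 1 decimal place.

3.3 mm

Specimen A: correcting the raw count gives 36 − 3 + 2 = 35 true annuli.
A: Extension rate ≈ 2.8 / 35 = 0.080 mm/year.
For B, 0.080 mm/year × 41 years = 3.3 mm.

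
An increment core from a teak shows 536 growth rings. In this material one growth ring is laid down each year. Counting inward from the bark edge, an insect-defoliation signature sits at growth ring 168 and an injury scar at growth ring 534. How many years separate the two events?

The two markers are separated by 534 − 168 = 366 growth rings.
One growth ring per year makes the interval 366 years.

366 years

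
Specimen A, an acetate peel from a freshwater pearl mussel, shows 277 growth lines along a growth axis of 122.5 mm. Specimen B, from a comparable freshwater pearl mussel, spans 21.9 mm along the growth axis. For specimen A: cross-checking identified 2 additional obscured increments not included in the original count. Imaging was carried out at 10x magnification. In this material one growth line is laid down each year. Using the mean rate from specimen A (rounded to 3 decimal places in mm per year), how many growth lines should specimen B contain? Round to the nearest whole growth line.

50 growth lines

Specimen A: true growth line count = 277 + 2 = 279.
A: 122.5 mm over 279 years gives 122.5 / 279 ≈ 0.439 mm/yr.
Specimen B: 21.9 mm / 0.439 mm per year = 49.89 years ≈ 50 growth lines.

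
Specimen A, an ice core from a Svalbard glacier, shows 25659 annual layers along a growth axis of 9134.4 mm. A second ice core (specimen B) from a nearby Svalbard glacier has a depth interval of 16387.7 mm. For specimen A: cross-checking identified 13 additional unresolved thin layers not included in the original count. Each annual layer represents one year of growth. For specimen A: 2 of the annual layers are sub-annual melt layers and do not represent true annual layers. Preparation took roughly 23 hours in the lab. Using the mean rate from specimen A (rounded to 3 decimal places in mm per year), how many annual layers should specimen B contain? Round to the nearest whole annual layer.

46033 annual layers

Specimen A: correcting the raw count gives 25659 − 2 + 13 = 25670 true annual layers.
A: 9134.4 mm over 25670 years gives 9134.4 / 25670 ≈ 0.356 mm per year.
B spans 16387.7 / 0.356 = 46032.87 years ≈ 46033 annual layers.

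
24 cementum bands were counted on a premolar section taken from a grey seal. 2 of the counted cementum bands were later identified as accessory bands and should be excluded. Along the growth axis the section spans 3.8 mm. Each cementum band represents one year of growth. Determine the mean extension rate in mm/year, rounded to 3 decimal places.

0.173 mm/year

Correcting the raw count gives 24 − 2 = 22 true cementum bands.
Extension rate ≈ 3.8 / 22 = 0.173 mm/year.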